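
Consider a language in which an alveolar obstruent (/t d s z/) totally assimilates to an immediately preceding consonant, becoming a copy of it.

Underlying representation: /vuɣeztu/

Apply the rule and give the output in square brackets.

/t/ after /z/ → [z] (total assimilation)

[vuɣezzu]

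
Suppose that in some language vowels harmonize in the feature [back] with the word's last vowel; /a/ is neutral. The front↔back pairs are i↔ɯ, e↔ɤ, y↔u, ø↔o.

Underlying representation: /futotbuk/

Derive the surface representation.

no segment meets the rule's conditions; no change.

[futotbuk]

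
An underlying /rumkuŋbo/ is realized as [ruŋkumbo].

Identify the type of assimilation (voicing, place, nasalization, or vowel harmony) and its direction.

/m/→[ŋ] /ŋ/→[m].
Each target copies a feature from the following segment, so the direction is regressive.

place assimilation, regressive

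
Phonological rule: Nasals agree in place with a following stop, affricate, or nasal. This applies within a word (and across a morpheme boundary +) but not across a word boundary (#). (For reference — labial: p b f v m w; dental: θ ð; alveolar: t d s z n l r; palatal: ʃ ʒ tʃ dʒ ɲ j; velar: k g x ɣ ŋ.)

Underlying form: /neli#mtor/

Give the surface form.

[neli#ntor]

/m/ before /t/ (alveolar) → [n]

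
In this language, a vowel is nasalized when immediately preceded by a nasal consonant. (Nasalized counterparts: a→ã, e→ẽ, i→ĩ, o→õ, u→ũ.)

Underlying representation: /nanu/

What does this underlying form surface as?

/a/ after nasal /n/ → [ã]
/u/ after nasal /n/ → [ũ]

[nãnũ]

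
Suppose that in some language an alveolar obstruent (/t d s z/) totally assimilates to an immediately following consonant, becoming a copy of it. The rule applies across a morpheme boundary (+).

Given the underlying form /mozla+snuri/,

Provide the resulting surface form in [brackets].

/z/ before /l/ → [l] (total assimilation)
/s/ before /n/ → [n] (total assimilation)

[molla+nnuri]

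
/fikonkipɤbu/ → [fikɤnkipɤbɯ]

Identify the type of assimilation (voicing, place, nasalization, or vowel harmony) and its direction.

vowel harmony, progressive

/o/→[ɤ] /u/→[ɯ].
Vowels agree with the first vowel, so the harmony is progressive.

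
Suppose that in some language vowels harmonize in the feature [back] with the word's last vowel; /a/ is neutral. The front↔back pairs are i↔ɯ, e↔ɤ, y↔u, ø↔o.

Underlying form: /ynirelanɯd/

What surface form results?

/y/ harmonizes with /ɯ/ ([+back]) → [u]
/i/ harmonizes with /ɯ/ ([+back]) → [ɯ]
/e/ harmonizes with /ɯ/ ([+back]) → [ɤ]

[unɯrɤlanɯd]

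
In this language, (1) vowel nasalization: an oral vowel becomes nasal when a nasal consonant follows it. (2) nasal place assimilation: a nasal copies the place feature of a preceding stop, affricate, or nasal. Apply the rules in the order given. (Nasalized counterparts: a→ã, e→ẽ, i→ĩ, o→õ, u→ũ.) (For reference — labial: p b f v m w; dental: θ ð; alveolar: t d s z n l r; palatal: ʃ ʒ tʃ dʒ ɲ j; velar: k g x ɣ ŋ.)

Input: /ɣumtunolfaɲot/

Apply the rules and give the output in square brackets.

Rule 1: /u/ before nasal /m/ → [ũ]
Rule 1: /u/ before nasal /n/ → [ũ]
Rule 1: /a/ before nasal /ɲ/ → [ã]
After rule 1: ɣũmtũnolfãɲot
Rule 2: no segment meets the rule's conditions; no change.

[ɣũmtũnolfãɲot]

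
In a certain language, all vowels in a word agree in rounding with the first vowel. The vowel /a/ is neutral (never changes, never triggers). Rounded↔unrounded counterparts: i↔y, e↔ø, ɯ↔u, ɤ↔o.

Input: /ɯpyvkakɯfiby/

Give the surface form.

[ɯpivkakɯfibi]

/y/ harmonizes with /ɯ/ ([-round]) → [i]
/y/ harmonizes with /ɯ/ ([-round]) → [i]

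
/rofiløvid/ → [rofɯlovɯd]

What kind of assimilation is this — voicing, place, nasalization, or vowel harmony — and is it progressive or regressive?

vowel harmony, progressive

/i/→[ɯ] /ø/→[o] /i/→[ɯ].
Vowels agree with the first vowel, so the harmony is progressive.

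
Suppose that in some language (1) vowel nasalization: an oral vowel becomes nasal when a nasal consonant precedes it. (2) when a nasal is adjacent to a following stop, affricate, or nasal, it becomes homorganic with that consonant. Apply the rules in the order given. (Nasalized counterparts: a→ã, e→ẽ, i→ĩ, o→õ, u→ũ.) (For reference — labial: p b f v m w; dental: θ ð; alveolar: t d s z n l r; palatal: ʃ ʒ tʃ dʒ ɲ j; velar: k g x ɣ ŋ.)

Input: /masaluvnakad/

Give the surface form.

[mãsaluvnãkad]

Rule 1: /a/ after nasal /m/ → [ã]
Rule 1: /a/ after nasal /n/ → [ã]
After rule 1: mãsaluvnãkad
Rule 2: no segment meets the rule's conditions; no change.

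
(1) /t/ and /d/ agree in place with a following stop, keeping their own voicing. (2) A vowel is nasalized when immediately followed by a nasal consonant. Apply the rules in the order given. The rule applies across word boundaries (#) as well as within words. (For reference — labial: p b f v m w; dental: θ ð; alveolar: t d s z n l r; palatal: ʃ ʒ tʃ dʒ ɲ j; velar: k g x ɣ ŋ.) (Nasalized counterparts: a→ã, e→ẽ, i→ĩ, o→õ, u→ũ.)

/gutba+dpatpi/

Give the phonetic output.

[gupba+bpappi]

Rule 1: /t/ before /b/ (labial) → [p]
Rule 1: /d/ before /p/ (labial) → [b]
Rule 1: /t/ before /p/ (labial) → [p]
After rule 1: gupba+bpappi
Rule 2: no segment meets the rule's conditions; no change.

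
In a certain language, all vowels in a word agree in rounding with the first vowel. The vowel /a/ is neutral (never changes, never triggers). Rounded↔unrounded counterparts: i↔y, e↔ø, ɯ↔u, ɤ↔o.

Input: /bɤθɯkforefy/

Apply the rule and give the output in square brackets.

[bɤθɯkfɤrefi]

/o/ harmonizes with /ɤ/ ([-round]) → [ɤ]
/y/ harmonizes with /ɤ/ ([-round]) → [i]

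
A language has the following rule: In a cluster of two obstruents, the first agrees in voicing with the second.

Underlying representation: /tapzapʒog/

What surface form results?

/p/ before /z/ (voiced) → [b]
/p/ before /ʒ/ (voiced) → [b]

[tabzabʒog]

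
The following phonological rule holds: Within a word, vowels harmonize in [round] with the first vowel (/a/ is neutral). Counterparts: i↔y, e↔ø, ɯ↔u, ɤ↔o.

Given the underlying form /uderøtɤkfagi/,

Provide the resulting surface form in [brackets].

[udørøtokfagy]

/e/ harmonizes with /u/ ([+round]) → [ø]
/ɤ/ harmonizes with /u/ ([+round]) → [o]
/i/ harmonizes with /u/ ([+round]) → [y]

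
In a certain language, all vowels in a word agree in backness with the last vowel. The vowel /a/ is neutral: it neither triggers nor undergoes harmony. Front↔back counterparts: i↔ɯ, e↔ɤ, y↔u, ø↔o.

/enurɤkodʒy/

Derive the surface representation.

/u/ harmonizes with /y/ ([-back]) → [y]
/ɤ/ harmonizes with /y/ ([-back]) → [e]
/o/ harmonizes with /y/ ([-back]) → [ø]

[enyrekødʒy]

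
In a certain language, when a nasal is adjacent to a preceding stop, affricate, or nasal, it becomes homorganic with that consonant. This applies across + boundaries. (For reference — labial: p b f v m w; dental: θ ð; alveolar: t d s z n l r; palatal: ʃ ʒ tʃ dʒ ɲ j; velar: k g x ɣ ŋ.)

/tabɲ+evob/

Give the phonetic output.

/ɲ/ after /b/ (labial) → [m]

[tabm+evob]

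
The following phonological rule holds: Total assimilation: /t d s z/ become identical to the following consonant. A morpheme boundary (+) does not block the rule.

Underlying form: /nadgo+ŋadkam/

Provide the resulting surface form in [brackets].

/d/ before /g/ → [g] (total assimilation)
/d/ before /k/ → [k] (total assimilation)

[naggo+ŋakkam]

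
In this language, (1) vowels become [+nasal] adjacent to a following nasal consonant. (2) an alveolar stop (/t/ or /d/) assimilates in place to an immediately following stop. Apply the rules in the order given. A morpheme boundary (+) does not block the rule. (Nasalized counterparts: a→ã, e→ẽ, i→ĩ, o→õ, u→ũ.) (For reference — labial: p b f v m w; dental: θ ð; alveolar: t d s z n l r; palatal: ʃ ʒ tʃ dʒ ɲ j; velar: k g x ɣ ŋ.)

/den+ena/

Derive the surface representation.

[dẽn+ẽna]

Rule 1: /e/ before nasal /n/ → [ẽ]
Rule 1: /e/ before nasal /n/ → [ẽ]
After rule 1: dẽn+ẽna
Rule 2: no segment meets the rule's conditions; no change.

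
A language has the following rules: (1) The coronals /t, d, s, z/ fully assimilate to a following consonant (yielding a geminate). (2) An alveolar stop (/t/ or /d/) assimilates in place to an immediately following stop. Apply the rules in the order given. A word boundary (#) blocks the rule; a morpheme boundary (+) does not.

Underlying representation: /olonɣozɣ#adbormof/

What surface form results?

Rule 1: /z/ before /ɣ/ → [ɣ] (total assimilation)
Rule 1: /d/ before /b/ → [b] (total assimilation)
After rule 1: olonɣoɣɣ#abbormof
Rule 2: no segment meets the rule's conditions; no change.

[olonɣoɣɣ#abbormof]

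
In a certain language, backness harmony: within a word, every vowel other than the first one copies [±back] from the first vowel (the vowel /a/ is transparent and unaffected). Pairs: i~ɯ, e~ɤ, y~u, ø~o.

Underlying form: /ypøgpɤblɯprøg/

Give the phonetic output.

[ypøgpebliprøg]

/ɤ/ harmonizes with /y/ ([-back]) → [e]
/ɯ/ harmonizes with /y/ ([-back]) → [i]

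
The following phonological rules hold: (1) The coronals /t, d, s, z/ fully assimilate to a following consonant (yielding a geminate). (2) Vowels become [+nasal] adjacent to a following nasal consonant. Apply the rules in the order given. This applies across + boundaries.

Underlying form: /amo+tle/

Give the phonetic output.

[ãmo+lle]

Rule 1: /t/ before /l/ → [l] (total assimilation)
After rule 1: amo+lle
Rule 2: /a/ before nasal /m/ → [ã]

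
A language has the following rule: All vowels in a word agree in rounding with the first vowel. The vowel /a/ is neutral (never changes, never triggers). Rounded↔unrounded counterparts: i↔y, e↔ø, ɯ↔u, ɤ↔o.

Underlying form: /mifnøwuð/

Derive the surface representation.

/ø/ harmonizes with /i/ ([-round]) → [e]
/u/ harmonizes with /i/ ([-round]) → [ɯ]

[mifnewɯð]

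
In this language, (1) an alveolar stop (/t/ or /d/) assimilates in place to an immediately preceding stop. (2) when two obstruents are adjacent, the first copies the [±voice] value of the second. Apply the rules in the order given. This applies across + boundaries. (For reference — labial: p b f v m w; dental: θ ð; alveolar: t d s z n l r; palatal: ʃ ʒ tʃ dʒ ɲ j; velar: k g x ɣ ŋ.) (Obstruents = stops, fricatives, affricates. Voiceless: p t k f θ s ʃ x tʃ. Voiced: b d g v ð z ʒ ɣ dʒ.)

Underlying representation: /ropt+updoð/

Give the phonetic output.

Rule 1: /t/ after /p/ (labial) → [p]
Rule 1: /d/ after /p/ (labial) → [b]
After rule 1: ropp+upboð
Rule 2: /p/ before /b/ (voiced) → [b]

[ropp+ubboð]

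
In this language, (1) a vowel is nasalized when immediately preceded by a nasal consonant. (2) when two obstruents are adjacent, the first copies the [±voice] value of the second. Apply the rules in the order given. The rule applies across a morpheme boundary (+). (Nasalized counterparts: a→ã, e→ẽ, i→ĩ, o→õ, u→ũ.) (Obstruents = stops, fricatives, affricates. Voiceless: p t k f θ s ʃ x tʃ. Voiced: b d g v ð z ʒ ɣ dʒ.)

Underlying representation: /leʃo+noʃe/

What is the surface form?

[leʃo+nõʃe]

Rule 1: /o/ after nasal /n/ → [õ]
After rule 1: leʃo+nõʃe
Rule 2: no segment meets the rule's conditions; no change.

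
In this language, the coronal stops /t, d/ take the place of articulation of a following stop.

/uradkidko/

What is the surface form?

[uragkigko]

/d/ before /k/ (velar) → [g]
/d/ before /k/ (velar) → [g]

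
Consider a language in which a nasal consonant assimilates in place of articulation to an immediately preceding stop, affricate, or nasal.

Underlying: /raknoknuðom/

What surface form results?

/n/ after /k/ (velar) → [ŋ]
/n/ after /k/ (velar) → [ŋ]

[rakŋokŋuðom]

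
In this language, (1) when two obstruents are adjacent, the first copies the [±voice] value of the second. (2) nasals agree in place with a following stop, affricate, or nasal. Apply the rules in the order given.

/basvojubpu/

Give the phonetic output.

[bazvojuppu]

Rule 1: /s/ before /v/ (voiced) → [z]
Rule 1: /b/ before /p/ (voiceless) → [p]
After rule 1: bazvojuppu
Rule 2: no segment meets the rule's conditions; no change.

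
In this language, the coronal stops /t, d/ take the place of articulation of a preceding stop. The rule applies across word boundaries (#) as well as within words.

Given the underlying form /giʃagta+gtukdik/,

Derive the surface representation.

/t/ after /g/ (velar) → [k]
/t/ after /g/ (velar) → [k]
/d/ after /k/ (velar) → [g]

[giʃagka+gkukgik]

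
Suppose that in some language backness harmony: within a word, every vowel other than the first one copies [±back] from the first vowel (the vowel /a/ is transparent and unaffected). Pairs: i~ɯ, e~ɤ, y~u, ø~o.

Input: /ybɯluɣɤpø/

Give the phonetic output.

[ybilyɣepø]

/ɯ/ harmonizes with /y/ ([-back]) → [i]
/u/ harmonizes with /y/ ([-back]) → [y]
/ɤ/ harmonizes with /y/ ([-back]) → [e]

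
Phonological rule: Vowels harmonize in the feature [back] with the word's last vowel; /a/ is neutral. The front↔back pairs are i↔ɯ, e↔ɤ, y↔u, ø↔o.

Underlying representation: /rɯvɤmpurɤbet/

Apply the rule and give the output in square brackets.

[rivempyrebet]

/ɯ/ harmonizes with /e/ ([-back]) → [i]
/ɤ/ harmonizes with /e/ ([-back]) → [e]
/u/ harmonizes with /e/ ([-back]) → [y]
/ɤ/ harmonizes with /e/ ([-back]) → [e]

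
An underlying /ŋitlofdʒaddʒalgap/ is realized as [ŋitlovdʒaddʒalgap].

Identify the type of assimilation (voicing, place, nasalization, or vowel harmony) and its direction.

voicing assimilation, regressive

/f/→[v].
Each target copies a feature from the following segment, so the direction is regressive.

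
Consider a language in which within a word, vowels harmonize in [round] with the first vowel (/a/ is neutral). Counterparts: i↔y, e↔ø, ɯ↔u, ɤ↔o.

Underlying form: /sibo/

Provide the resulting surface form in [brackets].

/o/ harmonizes with /i/ ([-round]) → [ɤ]

[sibɤ]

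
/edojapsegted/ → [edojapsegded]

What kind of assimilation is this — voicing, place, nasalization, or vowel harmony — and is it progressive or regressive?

voicing assimilation, progressive

/t/→[d].
Each target copies a feature from the preceding segment, so the direction is progressive.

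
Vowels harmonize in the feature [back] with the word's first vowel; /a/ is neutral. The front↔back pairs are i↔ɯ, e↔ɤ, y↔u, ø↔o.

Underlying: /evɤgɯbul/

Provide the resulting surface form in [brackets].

/ɤ/ harmonizes with /e/ ([-back]) → [e]
/ɯ/ harmonizes with /e/ ([-back]) → [i]
/u/ harmonizes with /e/ ([-back]) → [y]

[evegibyl]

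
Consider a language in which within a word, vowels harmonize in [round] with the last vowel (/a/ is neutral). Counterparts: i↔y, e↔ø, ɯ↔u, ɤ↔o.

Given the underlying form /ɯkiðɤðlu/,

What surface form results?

/ɯ/ harmonizes with /u/ ([+round]) → [u]
/i/ harmonizes with /u/ ([+round]) → [y]
/ɤ/ harmonizes with /u/ ([+round]) → [o]

[ukyðoðlu]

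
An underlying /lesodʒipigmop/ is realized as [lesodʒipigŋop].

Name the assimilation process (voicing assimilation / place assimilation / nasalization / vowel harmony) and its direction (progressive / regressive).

/m/→[ŋ].
Each target copies a feature from the preceding segment, so the direction is progressive.

place assimilation, progressive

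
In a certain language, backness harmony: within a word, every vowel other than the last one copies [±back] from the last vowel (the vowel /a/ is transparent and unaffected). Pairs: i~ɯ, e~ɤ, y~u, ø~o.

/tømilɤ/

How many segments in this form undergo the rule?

/ø/ harmonizes with /ɤ/ ([+back]) → [o]
/i/ harmonizes with /ɤ/ ([+back]) → [ɯ]
2 segments change.

2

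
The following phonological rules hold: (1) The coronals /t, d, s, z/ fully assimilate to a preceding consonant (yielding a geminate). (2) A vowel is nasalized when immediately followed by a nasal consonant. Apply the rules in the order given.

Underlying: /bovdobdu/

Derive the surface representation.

Rule 1: /d/ after /v/ → [v] (total assimilation)
Rule 1: /d/ after /b/ → [b] (total assimilation)
After rule 1: bovvobbu
Rule 2: no segment meets the rule's conditions; no change.

[bovvobbu]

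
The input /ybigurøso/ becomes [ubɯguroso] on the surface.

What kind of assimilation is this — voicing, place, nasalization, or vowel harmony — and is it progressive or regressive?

/y/→[u] /i/→[ɯ] /ø/→[o].
Vowels agree with the last vowel, so the harmony is regressive.

vowel harmony, regressive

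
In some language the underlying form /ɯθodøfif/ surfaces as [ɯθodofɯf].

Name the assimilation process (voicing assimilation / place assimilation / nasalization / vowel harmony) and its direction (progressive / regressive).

vowel harmony, progressive

/ø/→[o] /i/→[ɯ].
Vowels agree with the first vowel, so the harmony is progressive.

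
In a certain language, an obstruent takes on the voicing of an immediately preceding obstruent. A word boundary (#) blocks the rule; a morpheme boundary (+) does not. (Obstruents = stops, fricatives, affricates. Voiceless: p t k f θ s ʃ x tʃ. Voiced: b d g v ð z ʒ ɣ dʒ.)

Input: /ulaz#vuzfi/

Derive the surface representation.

[ulaz#vuzvi]

/f/ after /z/ (voiced) → [v]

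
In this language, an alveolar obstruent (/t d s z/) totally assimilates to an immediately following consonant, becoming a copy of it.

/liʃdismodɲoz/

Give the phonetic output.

/s/ before /m/ → [m] (total assimilation)
/d/ before /ɲ/ → [ɲ] (total assimilation)

[liʃdimmoɲɲoz]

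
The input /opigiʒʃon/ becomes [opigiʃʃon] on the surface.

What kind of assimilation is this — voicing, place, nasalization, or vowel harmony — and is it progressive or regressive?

/ʒ/→[ʃ].
Each target copies a feature from the following segment, so the direction is regressive.

voicing assimilation, regressive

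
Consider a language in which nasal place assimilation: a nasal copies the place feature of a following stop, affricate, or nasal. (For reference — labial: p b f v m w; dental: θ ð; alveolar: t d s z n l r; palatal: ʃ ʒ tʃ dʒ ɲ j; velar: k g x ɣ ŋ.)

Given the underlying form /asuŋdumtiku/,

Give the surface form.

[asunduntiku]

/ŋ/ before /d/ (alveolar) → [n]
/m/ before /t/ (alveolar) → [n]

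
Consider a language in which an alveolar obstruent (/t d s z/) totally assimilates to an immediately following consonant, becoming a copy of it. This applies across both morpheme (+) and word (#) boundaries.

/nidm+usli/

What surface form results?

/d/ before /m/ → [m] (total assimilation)
/s/ before /l/ → [l] (total assimilation)

[nimm+ulli]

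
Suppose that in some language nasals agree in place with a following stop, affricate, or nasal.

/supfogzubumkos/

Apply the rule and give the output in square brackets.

/m/ before /k/ (velar) → [ŋ]

[supfogzubuŋkos]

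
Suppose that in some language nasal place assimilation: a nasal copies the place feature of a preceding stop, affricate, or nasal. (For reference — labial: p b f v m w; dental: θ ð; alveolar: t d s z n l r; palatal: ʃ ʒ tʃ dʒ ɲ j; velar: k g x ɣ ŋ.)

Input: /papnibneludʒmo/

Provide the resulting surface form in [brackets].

/n/ after /p/ (labial) → [m]
/n/ after /b/ (labial) → [m]
/m/ after /dʒ/ (palatal) → [ɲ]

[papmibmeludʒɲo]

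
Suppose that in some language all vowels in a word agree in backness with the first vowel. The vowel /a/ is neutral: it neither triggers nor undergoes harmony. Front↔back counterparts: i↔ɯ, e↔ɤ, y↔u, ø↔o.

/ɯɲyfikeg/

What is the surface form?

[ɯɲufɯkɤg]

/y/ harmonizes with /ɯ/ ([+back]) → [u]
/i/ harmonizes with /ɯ/ ([+back]) → [ɯ]
/e/ harmonizes with /ɯ/ ([+back]) → [ɤ]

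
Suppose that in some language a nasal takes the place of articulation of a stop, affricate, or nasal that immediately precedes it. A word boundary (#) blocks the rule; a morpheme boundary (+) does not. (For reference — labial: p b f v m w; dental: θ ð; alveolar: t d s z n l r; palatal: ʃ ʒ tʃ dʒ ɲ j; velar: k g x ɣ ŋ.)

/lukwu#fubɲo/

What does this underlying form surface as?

/ɲ/ after /b/ (labial) → [m]

[lukwu#fubmo]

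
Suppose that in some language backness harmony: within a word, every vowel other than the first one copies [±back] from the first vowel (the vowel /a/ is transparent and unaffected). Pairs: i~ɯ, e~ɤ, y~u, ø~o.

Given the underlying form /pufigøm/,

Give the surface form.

[pufɯgom]

/i/ harmonizes with /u/ ([+back]) → [ɯ]
/ø/ harmonizes with /u/ ([+back]) → [o]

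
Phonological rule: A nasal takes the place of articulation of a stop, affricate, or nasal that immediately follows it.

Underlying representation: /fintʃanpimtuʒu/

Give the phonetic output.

/n/ before /tʃ/ (palatal) → [ɲ]
/n/ before /p/ (labial) → [m]
/m/ before /t/ (alveolar) → [n]

[fiɲtʃampintuʒu]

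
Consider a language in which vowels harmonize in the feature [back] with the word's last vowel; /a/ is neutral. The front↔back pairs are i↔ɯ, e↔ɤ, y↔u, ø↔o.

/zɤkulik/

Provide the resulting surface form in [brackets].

[zekylik]

/ɤ/ harmonizes with /i/ ([-back]) → [e]
/u/ harmonizes with /i/ ([-back]) → [y]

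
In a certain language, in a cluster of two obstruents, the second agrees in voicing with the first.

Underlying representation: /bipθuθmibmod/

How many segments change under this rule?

0

No segment meets the rule's conditions.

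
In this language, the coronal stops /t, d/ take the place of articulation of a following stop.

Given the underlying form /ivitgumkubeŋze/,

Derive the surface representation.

/t/ before /g/ (velar) → [k]

[ivikgumkubeŋze]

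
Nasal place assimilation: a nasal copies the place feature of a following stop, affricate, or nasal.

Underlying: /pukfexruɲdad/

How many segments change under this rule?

1

/ɲ/ before /d/ (alveolar) → [n]
1 segment changes.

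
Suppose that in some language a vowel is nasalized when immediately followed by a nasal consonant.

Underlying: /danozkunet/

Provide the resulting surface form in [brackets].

[dãnozkũnet]

/a/ before nasal /n/ → [ã]
/u/ before nasal /n/ → [ũ]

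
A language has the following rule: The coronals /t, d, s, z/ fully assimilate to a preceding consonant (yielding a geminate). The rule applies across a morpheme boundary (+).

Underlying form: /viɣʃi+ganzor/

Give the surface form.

[viɣʃi+gannor]

/z/ after /n/ → [n] (total assimilation)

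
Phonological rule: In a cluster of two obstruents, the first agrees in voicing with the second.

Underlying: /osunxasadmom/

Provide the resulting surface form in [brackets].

[osunxasadmom]

no segment meets the rule's conditions; no change.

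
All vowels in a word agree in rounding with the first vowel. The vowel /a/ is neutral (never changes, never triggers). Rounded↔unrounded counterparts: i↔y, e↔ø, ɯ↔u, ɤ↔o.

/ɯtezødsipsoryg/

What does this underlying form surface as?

/ø/ harmonizes with /ɯ/ ([-round]) → [e]
/o/ harmonizes with /ɯ/ ([-round]) → [ɤ]
/y/ harmonizes with /ɯ/ ([-round]) → [i]

[ɯtezedsipsɤrig]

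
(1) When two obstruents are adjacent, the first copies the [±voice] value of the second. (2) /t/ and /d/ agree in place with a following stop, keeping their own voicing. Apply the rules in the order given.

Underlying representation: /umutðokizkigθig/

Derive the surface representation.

Rule 1: /t/ before /ð/ (voiced) → [d]
Rule 1: /z/ before /k/ (voiceless) → [s]
Rule 1: /g/ before /θ/ (voiceless) → [k]
After rule 1: umudðokiskikθig
Rule 2: no segment meets the rule's conditions; no change.

[umudðokiskikθig]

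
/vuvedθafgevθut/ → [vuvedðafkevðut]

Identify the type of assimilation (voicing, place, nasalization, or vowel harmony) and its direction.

voicing assimilation, progressive

/θ/→[ð] /g/→[k] /θ/→[ð].
Each target copies a feature from the preceding segment, so the direction is progressive.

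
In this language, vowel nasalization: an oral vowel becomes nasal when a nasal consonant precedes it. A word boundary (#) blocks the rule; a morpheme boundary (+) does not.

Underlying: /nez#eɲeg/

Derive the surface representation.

[nẽz#eɲẽg]

/e/ after nasal /n/ → [ẽ]
/e/ after nasal /ɲ/ → [ẽ]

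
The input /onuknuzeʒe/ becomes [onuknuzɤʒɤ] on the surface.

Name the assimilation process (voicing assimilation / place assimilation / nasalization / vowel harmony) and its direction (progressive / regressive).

/e/→[ɤ] /e/→[ɤ].
Vowels agree with the first vowel, so the harmony is progressive.

vowel harmony, progressive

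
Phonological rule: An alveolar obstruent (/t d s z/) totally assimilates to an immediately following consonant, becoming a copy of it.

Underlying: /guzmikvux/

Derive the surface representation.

[gummikvux]

/z/ before /m/ → [m] (total assimilation)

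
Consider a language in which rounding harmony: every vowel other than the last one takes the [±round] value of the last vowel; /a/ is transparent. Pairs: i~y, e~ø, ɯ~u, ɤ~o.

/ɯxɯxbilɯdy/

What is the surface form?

[uxuxbyludy]

/ɯ/ harmonizes with /y/ ([+round]) → [u]
/ɯ/ harmonizes with /y/ ([+round]) → [u]
/i/ harmonizes with /y/ ([+round]) → [y]
/ɯ/ harmonizes with /y/ ([+round]) → [u]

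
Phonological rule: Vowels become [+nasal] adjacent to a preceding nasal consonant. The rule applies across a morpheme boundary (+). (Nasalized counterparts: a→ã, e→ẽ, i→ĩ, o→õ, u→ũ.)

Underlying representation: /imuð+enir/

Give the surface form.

[imũð+enĩr]

/u/ after nasal /m/ → [ũ]
/i/ after nasal /n/ → [ĩ]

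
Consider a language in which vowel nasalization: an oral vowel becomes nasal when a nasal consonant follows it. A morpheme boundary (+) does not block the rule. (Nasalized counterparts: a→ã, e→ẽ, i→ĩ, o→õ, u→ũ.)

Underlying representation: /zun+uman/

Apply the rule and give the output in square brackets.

/u/ before nasal /n/ → [ũ]
/u/ before nasal /m/ → [ũ]
/a/ before nasal /n/ → [ã]

[zũn+ũmãn]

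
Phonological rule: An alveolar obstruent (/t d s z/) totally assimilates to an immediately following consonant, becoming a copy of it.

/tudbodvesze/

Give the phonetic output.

/d/ before /b/ → [b] (total assimilation)
/d/ before /v/ → [v] (total assimilation)
/s/ before /z/ → [z] (total assimilation)

[tubbovvezze]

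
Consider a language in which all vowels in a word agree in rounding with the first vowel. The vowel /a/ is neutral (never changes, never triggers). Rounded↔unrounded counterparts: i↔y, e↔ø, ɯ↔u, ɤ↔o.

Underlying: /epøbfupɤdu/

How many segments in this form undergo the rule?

/ø/ harmonizes with /e/ ([-round]) → [e]
/u/ harmonizes with /e/ ([-round]) → [ɯ]
/u/ harmonizes with /e/ ([-round]) → [ɯ]
3 segments change.

3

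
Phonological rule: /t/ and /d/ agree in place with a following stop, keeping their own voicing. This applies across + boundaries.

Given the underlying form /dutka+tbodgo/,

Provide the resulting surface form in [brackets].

/t/ before /k/ (velar) → [k]
/t/ before /b/ (labial) → [p]
/d/ before /g/ (velar) → [g]

[dukka+pboggo]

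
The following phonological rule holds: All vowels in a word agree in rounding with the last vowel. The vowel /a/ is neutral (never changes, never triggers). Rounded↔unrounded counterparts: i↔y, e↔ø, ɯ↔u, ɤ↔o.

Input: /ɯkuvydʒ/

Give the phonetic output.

/ɯ/ harmonizes with /y/ ([+round]) → [u]

[ukuvydʒ]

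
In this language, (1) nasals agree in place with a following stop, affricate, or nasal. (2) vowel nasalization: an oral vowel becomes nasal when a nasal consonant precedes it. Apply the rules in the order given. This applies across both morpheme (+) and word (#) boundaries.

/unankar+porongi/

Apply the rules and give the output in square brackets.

[unãŋkar+poroŋgi]

Rule 1: /n/ before /k/ (velar) → [ŋ]
Rule 1: /n/ before /g/ (velar) → [ŋ]
After rule 1: unaŋkar+poroŋgi
Rule 2: /a/ after nasal /n/ → [ã]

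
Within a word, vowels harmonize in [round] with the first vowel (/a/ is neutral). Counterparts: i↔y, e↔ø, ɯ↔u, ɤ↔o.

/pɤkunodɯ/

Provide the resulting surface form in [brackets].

[pɤkɯnɤdɯ]

/u/ harmonizes with /ɤ/ ([-round]) → [ɯ]
/o/ harmonizes with /ɤ/ ([-round]) → [ɤ]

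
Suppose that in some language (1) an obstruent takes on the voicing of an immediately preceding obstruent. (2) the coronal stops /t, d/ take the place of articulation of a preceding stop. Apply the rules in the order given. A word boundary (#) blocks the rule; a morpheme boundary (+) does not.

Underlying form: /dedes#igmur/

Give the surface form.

[dedes#igmur]

Rule 1: no segment meets the rule's conditions; no change.
After rule 1: dedes#igmur
Rule 2: no segment meets the rule's conditions; no change.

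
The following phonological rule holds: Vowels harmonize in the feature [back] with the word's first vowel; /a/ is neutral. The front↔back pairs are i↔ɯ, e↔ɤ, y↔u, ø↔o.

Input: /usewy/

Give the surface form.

/e/ harmonizes with /u/ ([+back]) → [ɤ]
/y/ harmonizes with /u/ ([+back]) → [u]

[usɤwu]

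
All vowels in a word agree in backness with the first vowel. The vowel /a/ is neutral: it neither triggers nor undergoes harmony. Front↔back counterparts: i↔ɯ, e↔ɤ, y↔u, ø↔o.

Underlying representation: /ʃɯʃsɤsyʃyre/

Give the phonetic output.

[ʃɯʃsɤsuʃurɤ]

/y/ harmonizes with /ɯ/ ([+back]) → [u]
/y/ harmonizes with /ɯ/ ([+back]) → [u]
/e/ harmonizes with /ɯ/ ([+back]) → [ɤ]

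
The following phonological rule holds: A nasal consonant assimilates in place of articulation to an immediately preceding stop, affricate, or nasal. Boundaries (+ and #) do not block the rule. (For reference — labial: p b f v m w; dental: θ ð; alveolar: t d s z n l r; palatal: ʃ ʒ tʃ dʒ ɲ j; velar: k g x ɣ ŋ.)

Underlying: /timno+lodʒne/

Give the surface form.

/n/ after /m/ (labial) → [m]
/n/ after /dʒ/ (palatal) → [ɲ]

[timmo+lodʒɲe]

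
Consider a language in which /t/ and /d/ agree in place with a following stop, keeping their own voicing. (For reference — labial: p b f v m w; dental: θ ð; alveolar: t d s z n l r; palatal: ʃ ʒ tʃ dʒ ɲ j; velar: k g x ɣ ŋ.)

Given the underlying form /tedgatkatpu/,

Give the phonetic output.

/d/ before /g/ (velar) → [g]
/t/ before /k/ (velar) → [k]
/t/ before /p/ (labial) → [p]

[teggakkappu]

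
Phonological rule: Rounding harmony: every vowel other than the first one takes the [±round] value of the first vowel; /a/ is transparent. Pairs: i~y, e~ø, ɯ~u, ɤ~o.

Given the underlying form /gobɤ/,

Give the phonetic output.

/ɤ/ harmonizes with /o/ ([+round]) → [o]

[gobo]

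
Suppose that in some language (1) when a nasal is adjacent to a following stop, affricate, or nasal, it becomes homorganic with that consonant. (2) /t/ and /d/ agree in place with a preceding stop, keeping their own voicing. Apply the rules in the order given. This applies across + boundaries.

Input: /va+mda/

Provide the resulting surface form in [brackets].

[va+nda]

Rule 1: /m/ before /d/ (alveolar) → [n]
After rule 1: va+nda
Rule 2: no segment meets the rule's conditions; no change.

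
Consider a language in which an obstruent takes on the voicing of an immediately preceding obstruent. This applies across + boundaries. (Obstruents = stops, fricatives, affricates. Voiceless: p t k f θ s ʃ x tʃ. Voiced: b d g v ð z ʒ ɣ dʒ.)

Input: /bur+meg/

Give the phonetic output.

no segment meets the rule's conditions; no change.

[bur+meg]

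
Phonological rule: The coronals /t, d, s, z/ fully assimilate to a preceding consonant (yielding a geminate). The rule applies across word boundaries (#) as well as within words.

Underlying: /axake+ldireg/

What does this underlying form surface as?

/d/ after /l/ → [l] (total assimilation)

[axake+llireg]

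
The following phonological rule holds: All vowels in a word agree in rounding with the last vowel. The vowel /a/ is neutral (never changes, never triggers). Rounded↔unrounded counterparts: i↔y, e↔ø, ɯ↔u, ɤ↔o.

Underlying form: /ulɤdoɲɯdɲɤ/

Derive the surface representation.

[ɯlɤdɤɲɯdɲɤ]

/u/ harmonizes with /ɤ/ ([-round]) → [ɯ]
/o/ harmonizes with /ɤ/ ([-round]) → [ɤ]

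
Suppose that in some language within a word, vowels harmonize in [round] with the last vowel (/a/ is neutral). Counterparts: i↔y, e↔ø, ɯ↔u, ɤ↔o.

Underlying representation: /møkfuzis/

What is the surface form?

[mekfɯzis]

/ø/ harmonizes with /i/ ([-round]) → [e]
/u/ harmonizes with /i/ ([-round]) → [ɯ]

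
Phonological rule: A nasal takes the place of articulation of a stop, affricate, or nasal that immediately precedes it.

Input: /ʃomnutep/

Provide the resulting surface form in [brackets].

[ʃommutep]

/n/ after /m/ (labial) → [m]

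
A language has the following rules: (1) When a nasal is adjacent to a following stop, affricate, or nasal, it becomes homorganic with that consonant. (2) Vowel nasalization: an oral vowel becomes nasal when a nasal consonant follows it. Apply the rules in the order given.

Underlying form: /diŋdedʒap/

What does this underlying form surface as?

[dĩndedʒap]

Rule 1: /ŋ/ before /d/ (alveolar) → [n]
After rule 1: dindedʒap
Rule 2: /i/ before nasal /n/ → [ĩ]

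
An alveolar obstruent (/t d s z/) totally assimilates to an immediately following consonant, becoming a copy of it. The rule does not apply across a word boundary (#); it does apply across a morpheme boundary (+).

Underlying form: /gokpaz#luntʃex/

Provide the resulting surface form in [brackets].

[gokpaz#luntʃex]

no segment meets the rule's conditions; no change.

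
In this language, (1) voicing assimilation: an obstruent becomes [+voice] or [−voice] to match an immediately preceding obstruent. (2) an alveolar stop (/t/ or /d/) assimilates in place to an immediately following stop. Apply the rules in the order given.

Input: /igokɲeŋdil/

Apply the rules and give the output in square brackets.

Rule 1: no segment meets the rule's conditions; no change.
After rule 1: igokɲeŋdil
Rule 2: no segment meets the rule's conditions; no change.

[igokɲeŋdil]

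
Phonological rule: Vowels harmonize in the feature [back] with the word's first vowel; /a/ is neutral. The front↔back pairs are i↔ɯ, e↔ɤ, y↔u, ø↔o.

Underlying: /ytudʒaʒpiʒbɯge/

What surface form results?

/u/ harmonizes with /y/ ([-back]) → [y]
/ɯ/ harmonizes with /y/ ([-back]) → [i]

[ytydʒaʒpiʒbige]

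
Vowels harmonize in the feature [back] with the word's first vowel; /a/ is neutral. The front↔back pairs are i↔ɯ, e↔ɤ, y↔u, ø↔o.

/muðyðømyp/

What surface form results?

[muðuðomup]

/y/ harmonizes with /u/ ([+back]) → [u]
/ø/ harmonizes with /u/ ([+back]) → [o]
/y/ harmonizes with /u/ ([+back]) → [u]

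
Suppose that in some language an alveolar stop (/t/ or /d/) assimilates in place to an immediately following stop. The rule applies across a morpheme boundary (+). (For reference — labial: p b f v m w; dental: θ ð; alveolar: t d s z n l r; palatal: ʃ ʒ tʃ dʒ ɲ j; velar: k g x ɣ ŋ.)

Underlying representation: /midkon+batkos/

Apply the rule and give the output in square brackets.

[migkon+bakkos]

/d/ before /k/ (velar) → [g]
/t/ before /k/ (velar) → [k]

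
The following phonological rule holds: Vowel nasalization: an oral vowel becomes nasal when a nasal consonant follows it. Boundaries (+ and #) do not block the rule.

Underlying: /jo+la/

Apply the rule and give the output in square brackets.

no segment meets the rule's conditions; no change.

[jo+la]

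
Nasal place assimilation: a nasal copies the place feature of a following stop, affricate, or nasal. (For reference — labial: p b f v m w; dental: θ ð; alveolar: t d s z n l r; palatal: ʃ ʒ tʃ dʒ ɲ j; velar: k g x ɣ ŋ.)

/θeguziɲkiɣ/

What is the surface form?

/ɲ/ before /k/ (velar) → [ŋ]

[θeguziŋkiɣ]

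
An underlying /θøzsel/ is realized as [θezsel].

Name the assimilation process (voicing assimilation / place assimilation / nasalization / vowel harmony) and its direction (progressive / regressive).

vowel harmony, regressive

/ø/→[e].
Vowels agree with the last vowel, so the harmony is regressive.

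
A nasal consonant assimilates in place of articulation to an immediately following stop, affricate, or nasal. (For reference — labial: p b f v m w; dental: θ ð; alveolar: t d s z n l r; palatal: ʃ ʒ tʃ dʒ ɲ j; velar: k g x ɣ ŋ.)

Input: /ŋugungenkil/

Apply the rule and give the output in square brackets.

[ŋuguŋgeŋkil]

/n/ before /g/ (velar) → [ŋ]
/n/ before /k/ (velar) → [ŋ]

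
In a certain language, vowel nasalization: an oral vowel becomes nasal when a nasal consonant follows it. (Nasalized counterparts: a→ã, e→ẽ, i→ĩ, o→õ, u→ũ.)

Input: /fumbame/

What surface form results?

[fũmbãme]

/u/ before nasal /m/ → [ũ]
/a/ before nasal /m/ → [ã]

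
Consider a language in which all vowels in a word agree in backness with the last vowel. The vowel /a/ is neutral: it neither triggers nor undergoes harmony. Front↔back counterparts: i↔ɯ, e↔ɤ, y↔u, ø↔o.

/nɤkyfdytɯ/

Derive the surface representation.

/y/ harmonizes with /ɯ/ ([+back]) → [u]
/y/ harmonizes with /ɯ/ ([+back]) → [u]

[nɤkufdutɯ]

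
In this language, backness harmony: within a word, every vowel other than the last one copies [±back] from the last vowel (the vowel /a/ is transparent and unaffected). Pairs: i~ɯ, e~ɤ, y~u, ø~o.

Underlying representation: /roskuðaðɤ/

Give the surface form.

[roskuðaðɤ]

no segment meets the rule's conditions; no change.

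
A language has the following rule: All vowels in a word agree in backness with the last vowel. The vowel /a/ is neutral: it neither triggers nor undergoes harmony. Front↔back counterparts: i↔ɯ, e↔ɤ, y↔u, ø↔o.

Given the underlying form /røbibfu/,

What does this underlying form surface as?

/ø/ harmonizes with /u/ ([+back]) → [o]
/i/ harmonizes with /u/ ([+back]) → [ɯ]

[robɯbfu]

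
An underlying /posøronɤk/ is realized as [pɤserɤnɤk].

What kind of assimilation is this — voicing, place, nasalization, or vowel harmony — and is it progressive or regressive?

/o/→[ɤ] /ø/→[e] /o/→[ɤ].
Vowels agree with the last vowel, so the harmony is regressive.

vowel harmony, regressive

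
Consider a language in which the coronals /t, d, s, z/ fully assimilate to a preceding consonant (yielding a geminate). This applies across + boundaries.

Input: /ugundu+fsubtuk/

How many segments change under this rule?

3

/d/ after /n/ → [n] (total assimilation)
/s/ after /f/ → [f] (total assimilation)
/t/ after /b/ → [b] (total assimilation)
3 segments change.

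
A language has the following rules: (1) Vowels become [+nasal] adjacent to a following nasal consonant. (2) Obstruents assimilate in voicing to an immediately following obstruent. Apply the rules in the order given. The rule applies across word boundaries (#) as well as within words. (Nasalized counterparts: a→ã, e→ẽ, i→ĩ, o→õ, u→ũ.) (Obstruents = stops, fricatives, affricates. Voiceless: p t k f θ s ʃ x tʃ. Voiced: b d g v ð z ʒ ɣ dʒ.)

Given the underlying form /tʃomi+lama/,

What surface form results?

[tʃõmi+lãma]

Rule 1: /o/ before nasal /m/ → [õ]
Rule 1: /a/ before nasal /m/ → [ã]
After rule 1: tʃõmi+lãma
Rule 2: no segment meets the rule's conditions; no change.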